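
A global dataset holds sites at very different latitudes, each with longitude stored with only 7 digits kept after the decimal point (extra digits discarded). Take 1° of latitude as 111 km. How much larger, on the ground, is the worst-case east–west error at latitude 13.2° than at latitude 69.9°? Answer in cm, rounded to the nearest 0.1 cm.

Truncating at 7 decimal places can drop up to a full unit in the last place, so the longitude may be off by as much as 1e-07°.
At 13.2°: 1e-07° × 111000 × cos 13.2° = 1e-07 × 111000 × 0.9736 ≈ 0.010807 m.
At 69.9°: 1e-07° × 111000 × cos 69.9° = 1e-07 × 111000 × 0.3437 ≈ 0.0038146 m.
So the lower-latitude error exceeds the higher by 0.010807 − 0.0038146 = 0.0069921 m.
That is 0.0069921 m = 0.69921 cm.

0.7 cm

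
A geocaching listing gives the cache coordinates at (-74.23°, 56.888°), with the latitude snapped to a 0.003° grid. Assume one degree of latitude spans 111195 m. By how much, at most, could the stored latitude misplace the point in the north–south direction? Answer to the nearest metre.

With a 0.003° grid the true value lies within half a step, ±0.003°/2 = ±0.0015°, of the stored one.
So the N–S error is at most 0.0015 × 111195 = 166.792 m.

167 metres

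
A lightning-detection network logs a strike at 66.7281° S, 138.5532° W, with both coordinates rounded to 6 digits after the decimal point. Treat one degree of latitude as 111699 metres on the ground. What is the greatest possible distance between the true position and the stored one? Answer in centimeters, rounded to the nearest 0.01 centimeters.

Rounding to 6 decimal places leaves each coordinate within ±5e-07° of the true value.
North–south component: 5e-07° × 111699 = 0.0558495 m.
East–west component at 66.7281°: 5e-07° × 111699 × cos 66.7281° ≈ 5e-07 × 44131.7 ≈ 0.0220659 m.
The two errors are perpendicular, so the maximum displacement is √(0.0558495² + 0.0220659²) ≈ 0.0600506 m.
That is 0.0600506 m = 6.0051 cm.

6.01 centimeters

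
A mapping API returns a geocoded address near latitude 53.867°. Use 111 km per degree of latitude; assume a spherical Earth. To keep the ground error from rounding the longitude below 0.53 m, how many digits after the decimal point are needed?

At 53.867° one degree of longitude covers 111000 × cos 53.867° ≈ 111000 × 0.5897 ≈ 65452.4 m.
Rounding to N decimal places gives at most 0.5 × 10⁻ᴺ degrees of error, i.e. 0.5 × 10⁻ᴺ × 65452.4 m.
Setting 32726.2 × 10⁻ᴺ ≤ 0.53 gives 10ᴺ ≥ 6.175e+04, i.e. N ≥ 4.79.
At 4 places the error can reach 3.27 m, but 5 places keeps it to 0.327 m.

5 decimal places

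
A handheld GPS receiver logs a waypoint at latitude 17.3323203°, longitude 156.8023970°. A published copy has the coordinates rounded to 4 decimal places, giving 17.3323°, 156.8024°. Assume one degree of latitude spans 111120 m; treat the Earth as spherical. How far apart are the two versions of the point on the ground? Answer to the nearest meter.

2 meters

Δlat = 17.3323203 − 17.3323 = +0.0000203°; Δlon = 156.8023970 − 156.8024 = -0.0000030°.
N–S: 0.0000203° × 111120 m/° = 2.25574 m.
E–W at 17.3323°: -0.0000030° × 111120 × cos 17.3323° = -0.0000030 × 111120 × 0.9546 ≈ -0.318223 m.
Combined displacement = (2.25574² + 0.318223²)^½ ≈ 2.27807 m.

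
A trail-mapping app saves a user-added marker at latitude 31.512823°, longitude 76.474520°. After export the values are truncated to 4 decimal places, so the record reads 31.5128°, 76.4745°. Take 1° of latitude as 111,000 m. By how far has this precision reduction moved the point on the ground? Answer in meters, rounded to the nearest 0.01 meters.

3.18 meters

Δlat = 31.512823 − 31.5128 = +0.000023°; Δlon = 76.474520 − 76.4745 = +0.000020°.
N–S: 0.000023° × 111000 m/° = 2.553 m.
East–west at this latitude: 0.000020° × 111000 × cos 31.5128° ≈ 0.000020 × 94630.1 = 1.8926 m.
Distance: √(2.553² + 1.8926²) ≈ 3.17801 m.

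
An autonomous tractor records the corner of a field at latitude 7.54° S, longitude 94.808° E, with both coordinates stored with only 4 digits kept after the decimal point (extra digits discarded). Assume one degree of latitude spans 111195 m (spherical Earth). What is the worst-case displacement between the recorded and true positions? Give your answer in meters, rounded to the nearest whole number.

16 meters

Truncating at 4 decimal places can drop up to a full unit in the last place, so each coordinate may be off by as much as 0.0001°.
N–S: 0.0001° × 111195 m/° = 11.1195 m.
East–west component at 7.54°: 0.0001° × 111195 × cos 7.54° ≈ 0.0001 × 110234 ≈ 11.0234 m.
Worst case both components are at the extreme and orthogonal: √(11.1195² + 11.0234²) ≈ 15.6575 m.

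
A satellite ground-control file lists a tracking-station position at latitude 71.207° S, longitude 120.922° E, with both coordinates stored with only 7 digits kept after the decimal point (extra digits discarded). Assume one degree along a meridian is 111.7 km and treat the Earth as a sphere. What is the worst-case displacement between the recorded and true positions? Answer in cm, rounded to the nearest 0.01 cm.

1.17 cm

Truncating at 7 decimal places can drop up to a full unit in the last place, so each coordinate may be off by as much as 1e-07°.
Latitude error → 1e-07 × 111700 = 0.01117 m along the meridian.
East–west component at 71.207°: 1e-07° × 111700 × cos 71.207° ≈ 1e-07 × 35984.2 ≈ 0.00359842 m.
The two errors are perpendicular, so the maximum displacement is √(0.01117² + 0.00359842²) ≈ 0.0117353 m.
That is 0.0117353 m = 1.1735 cm.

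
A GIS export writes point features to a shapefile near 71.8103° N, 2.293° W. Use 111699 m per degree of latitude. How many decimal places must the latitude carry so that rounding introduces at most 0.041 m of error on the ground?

One degree of latitude covers 111699 m.
Rounding to N decimal places gives at most 0.5 × 10⁻ᴺ degrees of error, i.e. 0.5 × 10⁻ᴺ × 111699 m.
Need 0.5 × 111699 × 10⁻ᴺ ≤ 0.041 → 10⁻ᴺ ≤ 7.341e-07, so N ≥ 6.13.
At 6 places the error can reach 0.0558 m, but 7 places keeps it to 0.00558 m.

7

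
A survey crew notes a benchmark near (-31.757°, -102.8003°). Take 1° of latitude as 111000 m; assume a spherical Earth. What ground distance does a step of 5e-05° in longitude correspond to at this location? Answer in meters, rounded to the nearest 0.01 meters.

One degree of longitude here spans 111000 × cos 31.757° = 111000 × 0.8503 ≈ 94382 m; 5e-05° of that is 4.7191 m.

4.72 meters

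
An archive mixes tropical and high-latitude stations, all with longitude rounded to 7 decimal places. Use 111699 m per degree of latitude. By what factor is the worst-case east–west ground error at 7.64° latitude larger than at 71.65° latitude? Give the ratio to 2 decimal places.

Rounding to 7 decimal places leaves the longitude within ±5e-08° of the true value.
At 7.64°: 5e-08° × 111699 × cos 7.64° = 5e-08 × 111699 × 0.9911 ≈ 0.0055354 m.
Error at 71.65° = 5e-08° × 111699 × cos 71.65° ≈ 0.0055849 × 0.3148 = 0.0017583 m.
The ratio reduces to cos 7.64° / cos 71.65° = 0.9911/0.3148 ≈ 3.1482.

3.15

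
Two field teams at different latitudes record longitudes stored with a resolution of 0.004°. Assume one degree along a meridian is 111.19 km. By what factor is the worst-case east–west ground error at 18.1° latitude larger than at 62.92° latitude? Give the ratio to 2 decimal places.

With a 0.004° grid the true value lies within half a step, ±0.004°/2 = ±0.002°, of the stored one.
At 18.1°: 0.002° × 111190 × cos 18.1° = 0.002 × 111190 × 0.9505 ≈ 211.38 m.
At 62.92°: 0.002° × 111190 × cos 62.92° = 0.002 × 111190 × 0.4552 ≈ 101.23 m.
Ratio: 211.38 / 101.23 = cos 18.1° / cos 62.92° ≈ 2.0880.

2.09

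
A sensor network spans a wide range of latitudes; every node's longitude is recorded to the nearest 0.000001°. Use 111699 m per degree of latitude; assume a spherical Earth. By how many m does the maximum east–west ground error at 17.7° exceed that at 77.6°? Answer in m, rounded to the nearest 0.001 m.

Rounding to 6 decimal places leaves the longitude within ±5e-07° of the true value.
At 17.7°: 5e-07° × 111699 × cos 17.7° = 5e-07 × 111699 × 0.9527 ≈ 0.053206 m.
At 77.6°: 5e-07° × 111699 × cos 77.6° = 5e-07 × 111699 × 0.2147 ≈ 0.011993 m.
So the lower-latitude error exceeds the higher by 0.053206 − 0.011993 = 0.041213 m.

0.041 m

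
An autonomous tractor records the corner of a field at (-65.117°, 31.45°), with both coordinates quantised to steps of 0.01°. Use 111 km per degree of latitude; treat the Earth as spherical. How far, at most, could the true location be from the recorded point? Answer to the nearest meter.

With a 0.01° grid the true value lies within half a step, ±0.01°/2 = ±0.005°, of the stored one.
Latitude error → 0.005 × 111000 = 555 m along the meridian.
East–west component at 65.117°: 0.005° × 111000 × cos 65.117° ≈ 0.005 × 46705.1 ≈ 233.526 m.
Combining orthogonally: (555² + 233.526²)^½ ≈ 602.129 m.

602 meters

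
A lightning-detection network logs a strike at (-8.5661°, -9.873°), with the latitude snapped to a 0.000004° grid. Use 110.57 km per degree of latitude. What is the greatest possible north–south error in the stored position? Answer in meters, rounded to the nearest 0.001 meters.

0.221 meters

With a 0.000004° grid the true value lies within half a step, ±0.000004°/2 = ±2e-06°, of the stored one.
Along the meridian that is 2e-06° × 110570 m/° = 0.22114 m.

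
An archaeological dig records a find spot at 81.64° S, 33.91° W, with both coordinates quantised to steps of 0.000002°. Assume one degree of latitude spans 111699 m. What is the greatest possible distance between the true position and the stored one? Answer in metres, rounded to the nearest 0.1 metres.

0.1 metres

With a 0.000002° grid the true value lies within half a step, ±0.000002°/2 = ±1e-06°, of the stored one.
N–S: 1e-06° × 111699 m/° = 0.111699 m.
Longitude error → 1e-06 × 111699 × cos 81.64° = 1e-06 × 111699 × 0.1454 ≈ 0.0162402 m.
The two errors are perpendicular, so the maximum displacement is √(0.111699² + 0.0162402²) ≈ 0.112873 m.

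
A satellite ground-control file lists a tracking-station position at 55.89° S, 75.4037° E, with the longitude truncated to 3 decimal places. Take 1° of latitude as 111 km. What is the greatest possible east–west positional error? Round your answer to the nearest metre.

Truncating at 3 decimal places can drop up to a full unit in the last place, so the longitude may be off by as much as 0.001°.
At latitude 55.89° a degree of longitude spans 111000 m × cos 55.89° = 111000 × 0.5608 ≈ 62247 m.
So at most 0.001° × 62247 ≈ 62.247 m east–west.

62 metres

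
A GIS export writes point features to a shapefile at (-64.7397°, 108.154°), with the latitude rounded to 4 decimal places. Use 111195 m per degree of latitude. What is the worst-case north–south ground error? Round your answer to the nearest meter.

Rounding to 4 decimal places leaves the latitude within ±5e-05° of the true value.
So the N–S error is at most 5e-05 × 111195 = 5.55975 m.

6 meters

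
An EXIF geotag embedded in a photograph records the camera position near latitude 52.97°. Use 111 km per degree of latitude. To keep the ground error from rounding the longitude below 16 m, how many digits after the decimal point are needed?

At 52.97° one degree of longitude covers 111000 × cos 52.97° ≈ 111000 × 0.6022 ≈ 66847.9 m.
With N decimal places the half-ulp bound is 0.5·10⁻ᴺ°, or 0.5·10⁻ᴺ × 66847.9 m on the ground.
Setting 33423.9 × 10⁻ᴺ ≤ 16 gives 10ᴺ ≥ 2089, i.e. N ≥ 3.32.
So 4 decimal places suffice (3.34 m); 3 would allow up to 33.4 m.

4 decimal places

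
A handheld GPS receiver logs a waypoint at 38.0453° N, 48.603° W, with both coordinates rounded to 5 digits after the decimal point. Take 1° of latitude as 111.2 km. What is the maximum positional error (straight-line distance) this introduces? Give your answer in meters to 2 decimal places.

0.71 meters

Rounding to 5 decimal places leaves each coordinate within ±5e-06° of the true value.
North–south component: 5e-06° × 111200 = 0.556 m.
East–west component at 38.0453°: 5e-06° × 111200 × cos 38.0453° ≈ 5e-06 × 87572.6 ≈ 0.437863 m.
The two errors are perpendicular, so the maximum displacement is √(0.556² + 0.437863²) ≈ 0.707715 m.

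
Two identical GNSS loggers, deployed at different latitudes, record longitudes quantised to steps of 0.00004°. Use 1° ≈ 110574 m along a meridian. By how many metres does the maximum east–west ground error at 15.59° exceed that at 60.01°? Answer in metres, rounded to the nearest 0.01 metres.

With a 0.00004° grid the true value lies within half a step, ±0.00004°/2 = ±2e-05°, of the stored one.
At 15.59°: 2e-05° × 110574 × cos 15.59° = 2e-05 × 110574 × 0.9632 ≈ 2.1301 m.
Error at 60.01° = 2e-05° × 110574 × cos 60.01° ≈ 2.2115 × 0.4998 = 1.1054 m.
Difference: 2.1301 − 1.1054 = 1.0247 m.

1.02 metres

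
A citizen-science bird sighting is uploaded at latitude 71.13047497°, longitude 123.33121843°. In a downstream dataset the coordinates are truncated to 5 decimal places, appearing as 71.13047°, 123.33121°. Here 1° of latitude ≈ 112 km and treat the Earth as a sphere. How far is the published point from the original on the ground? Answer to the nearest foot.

Δlat = 71.13047497 − 71.13047 = +0.00000497°; Δlon = 123.33121843 − 123.33121 = +0.00000843°.
North–south shift: 0.00000497 × 112000 = 0.55664 m.
East–west at this latitude: 0.00000843° × 112000 × cos 71.1305° ≈ 0.00000843 × 36222.4 = 0.305355 m.
Hypotenuse of the two orthogonal shifts: √(0.55664² + 0.305355²) = 0.634893 m.
Converting: 0.634893 m × 3.2808 ft/m ≈ 2.083 ft.

2 feet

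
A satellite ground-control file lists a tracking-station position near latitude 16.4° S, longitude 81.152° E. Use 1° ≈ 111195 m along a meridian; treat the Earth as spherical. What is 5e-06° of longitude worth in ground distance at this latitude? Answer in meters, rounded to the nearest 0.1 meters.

0.5 meters

5e-06° of longitude at 16.4° is 5e-06 × 111195 × cos 16.4° ≈ 5e-06 × 106671 = 0.533355 m.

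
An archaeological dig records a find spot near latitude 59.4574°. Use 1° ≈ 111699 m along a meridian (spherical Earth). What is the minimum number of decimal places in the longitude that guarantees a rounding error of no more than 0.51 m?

5 decimal places

At 59.4574° one degree of longitude covers 111699 × cos 59.4574° ≈ 111699 × 0.5082 ≈ 56763.1 m.
Rounding to N decimal places gives at most 0.5 × 10⁻ᴺ degrees of error, i.e. 0.5 × 10⁻ᴺ × 56763.1 m.
Setting 28381.5 × 10⁻ᴺ ≤ 0.51 gives 10ᴺ ≥ 5.565e+04, i.e. N ≥ 4.75.
N = 4 would give 2.84 m (too coarse); N = 5 gives 0.284 m ≤ 0.51 m.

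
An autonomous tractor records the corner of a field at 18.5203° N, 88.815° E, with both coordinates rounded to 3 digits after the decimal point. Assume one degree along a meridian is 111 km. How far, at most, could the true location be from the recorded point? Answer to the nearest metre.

Rounding to 3 decimal places leaves each coordinate within ±0.0005° of the true value.
N–S: 0.0005° × 111000 m/° = 55.5 m.
E–W at 18.5203°: 0.0005° × 111000 × cos 18.5203° = 0.0005 × 111000 × 0.9482 ≈ 52.6257 m.
Combining orthogonally: (55.5² + 52.6257²)^½ ≈ 76.4834 m.

76 metres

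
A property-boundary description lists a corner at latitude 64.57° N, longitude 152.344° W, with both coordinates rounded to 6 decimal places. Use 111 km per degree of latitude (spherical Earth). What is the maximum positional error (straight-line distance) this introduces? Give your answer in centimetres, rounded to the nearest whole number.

6 centimetres

Rounding to 6 decimal places leaves each coordinate within ±5e-07° of the true value.
Latitude error → 5e-07 × 111000 = 0.0555 m along the meridian.
E–W at 64.57°: 5e-07° × 111000 × cos 64.57° = 5e-07 × 111000 × 0.4294 ≈ 0.0238321 m.
The two errors are perpendicular, so the maximum displacement is √(0.0555² + 0.0238321²) ≈ 0.0604005 m.
That is 0.0604005 m = 6.0401 cm.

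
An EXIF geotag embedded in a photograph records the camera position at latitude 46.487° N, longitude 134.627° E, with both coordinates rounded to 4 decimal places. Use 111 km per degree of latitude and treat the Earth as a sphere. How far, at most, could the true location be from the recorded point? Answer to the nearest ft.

Rounding to 4 decimal places leaves each coordinate within ±5e-05° of the true value.
Latitude error → 5e-05 × 111000 = 5.55 m along the meridian.
E–W at 46.487°: 5e-05° × 111000 × cos 46.487° = 5e-05 × 111000 × 0.6885 ≈ 3.82128 m.
Combining orthogonally: (5.55² + 3.82128²)^½ ≈ 6.7383 m.
In feet: 6.7383 m ÷ 0.3048 ≈ 22.107 ft.

22 ft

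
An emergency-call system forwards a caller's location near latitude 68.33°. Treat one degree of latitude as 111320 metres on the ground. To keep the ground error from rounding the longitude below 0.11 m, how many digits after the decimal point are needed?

At 68.33° one degree of longitude covers 111320 × cos 68.33° ≈ 111320 × 0.3693 ≈ 41106 m.
N decimal places → at most half a unit in the last place, 0.5 × 10⁻ᴺ° = 41106/2 × 10⁻ᴺ m.
Need 0.5 × 41106 × 10⁻ᴺ ≤ 0.11 → 10⁻ᴺ ≤ 5.352e-06, so N ≥ 5.27.
N = 5 would give 0.206 m (too coarse); N = 6 gives 0.0206 m ≤ 0.11 m.

6 decimal places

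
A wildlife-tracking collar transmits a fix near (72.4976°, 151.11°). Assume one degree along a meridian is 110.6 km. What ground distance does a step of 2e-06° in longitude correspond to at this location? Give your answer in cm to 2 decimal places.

6.65 cm

At 72.4976° a degree of longitude is 110600 × cos 72.4976° ≈ 33262.5 m, so 2e-06° corresponds to 0.066525 m.
That is 0.066525 m = 6.6525 cm.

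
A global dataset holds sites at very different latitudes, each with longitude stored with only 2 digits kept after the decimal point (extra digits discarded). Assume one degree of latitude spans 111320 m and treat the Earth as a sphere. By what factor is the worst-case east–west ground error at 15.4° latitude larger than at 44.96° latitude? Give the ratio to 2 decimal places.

1.36

Truncating at 2 decimal places can drop up to a full unit in the last place, so the longitude may be off by as much as 0.01°.
Error at 15.4° = 0.01° × 111320 × cos 15.4° ≈ 1113.2 × 0.9641 = 1073.2 m.
At 44.96°: 0.01° × 111320 × cos 44.96° = 0.01 × 111320 × 0.7076 ≈ 787.7 m.
The ratio reduces to cos 15.4° / cos 44.96° = 0.9641/0.7076 ≈ 1.3625.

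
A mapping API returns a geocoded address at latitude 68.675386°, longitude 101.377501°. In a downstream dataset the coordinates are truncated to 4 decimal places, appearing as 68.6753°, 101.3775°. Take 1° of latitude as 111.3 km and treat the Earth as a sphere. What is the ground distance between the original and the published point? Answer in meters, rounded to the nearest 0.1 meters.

The latitude changed by +0.000086° and the longitude by +0.000001°.
N–S: 0.000086° × 111300 m/° = 9.5718 m.
E–W at 68.6753°: 0.000001° × 111300 × cos 68.6753° = 0.000001 × 111300 × 0.3637 ≈ 0.0404746 m.
Combined displacement = (9.5718² + 0.0404746²)^½ ≈ 9.57189 m.

9.6 meters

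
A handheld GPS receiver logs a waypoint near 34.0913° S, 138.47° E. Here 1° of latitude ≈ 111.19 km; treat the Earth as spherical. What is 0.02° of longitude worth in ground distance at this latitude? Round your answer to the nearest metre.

One degree of longitude here spans 111190 × cos 34.0913° = 111190 × 0.8281 ≈ 92081.5 m; 0.02° of that is 1841.63 m.

1842 metres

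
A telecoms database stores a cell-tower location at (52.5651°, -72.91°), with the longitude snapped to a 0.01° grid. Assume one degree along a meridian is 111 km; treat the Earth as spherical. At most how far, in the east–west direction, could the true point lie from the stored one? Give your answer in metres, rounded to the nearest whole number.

With a 0.01° grid the true value lies within half a step, ±0.01°/2 = ±0.005°, of the stored one.
At latitude 52.5651° a degree of longitude spans 111000 m × cos 52.5651° = 111000 × 0.6079 ≈ 67472.4 m.
East–west error: 0.005° × 67472.4 m/° ≈ 337.362 m.

337 metres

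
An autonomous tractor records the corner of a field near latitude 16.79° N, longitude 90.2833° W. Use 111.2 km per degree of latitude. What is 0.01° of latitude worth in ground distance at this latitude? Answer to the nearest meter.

1112 meters

0.01° × 111200 m/° = 1112 m.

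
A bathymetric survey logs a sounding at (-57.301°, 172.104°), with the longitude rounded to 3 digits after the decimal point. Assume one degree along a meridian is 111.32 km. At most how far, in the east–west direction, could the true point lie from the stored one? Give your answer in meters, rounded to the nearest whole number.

Rounding to 3 decimal places leaves the longitude within ±0.0005° of the true value.
Parallels shrink by cos φ, so at 57.301° a degree of longitude is 111320 × 0.5402 ≈ 60137.9 m.
So at most 0.0005° × 60137.9 ≈ 30.069 m east–west.

30 meters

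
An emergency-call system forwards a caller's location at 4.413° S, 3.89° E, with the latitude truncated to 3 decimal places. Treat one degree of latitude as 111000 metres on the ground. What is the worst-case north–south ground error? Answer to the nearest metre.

111 metres

Truncating at 3 decimal places can drop up to a full unit in the last place, so the latitude may be off by as much as 0.001°.
Along the meridian that is 0.001° × 111000 m/° = 111 m.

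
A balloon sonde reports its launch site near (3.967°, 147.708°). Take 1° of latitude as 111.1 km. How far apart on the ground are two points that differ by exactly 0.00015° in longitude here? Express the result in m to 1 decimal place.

At 3.967° a degree of longitude is 111100 × cos 3.967° ≈ 110834 m, so 0.00015° corresponds to 16.6251 m.

16.6 m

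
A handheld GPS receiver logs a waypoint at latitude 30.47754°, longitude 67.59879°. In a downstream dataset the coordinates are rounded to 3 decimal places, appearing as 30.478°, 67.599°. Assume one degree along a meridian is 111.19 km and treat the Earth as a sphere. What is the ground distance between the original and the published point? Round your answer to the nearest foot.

180 feet

Δlat = 30.47754 − 30.478 = -0.00046°; Δlon = 67.59879 − 67.599 = -0.00021°.
N–S: -0.00046° × 111190 m/° = -51.1474 m.
East–west at this latitude: -0.00021° × 111190 × cos 30.478° ≈ -0.00021 × 95826.2 = -20.1235 m.
Distance: √(51.1474² + 20.1235²) ≈ 54.9637 m.
Converting: 54.9637 m × 3.2808 ft/m ≈ 180.33 ft.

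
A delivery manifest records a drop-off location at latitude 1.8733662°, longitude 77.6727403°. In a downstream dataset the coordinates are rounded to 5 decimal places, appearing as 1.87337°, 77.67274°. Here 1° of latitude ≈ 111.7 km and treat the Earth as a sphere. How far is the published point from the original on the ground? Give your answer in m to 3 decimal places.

Δlat = 1.8733662 − 1.87337 = -0.0000038°; Δlon = 77.6727403 − 77.67274 = +0.0000003°.
North–south shift: -0.0000038 × 111700 = -0.42446 m.
E–W at 1.87337°: 0.0000003° × 111700 × cos 1.87337° = 0.0000003 × 111700 × 0.9995 ≈ 0.0334921 m.
Hypotenuse of the two orthogonal shifts: √(0.42446² + 0.0334921²) = 0.425779 m.

0.426 m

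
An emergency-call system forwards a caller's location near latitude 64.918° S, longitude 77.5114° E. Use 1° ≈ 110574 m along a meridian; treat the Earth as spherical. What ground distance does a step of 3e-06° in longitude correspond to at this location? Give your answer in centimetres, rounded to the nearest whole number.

At 64.918° a degree of longitude is 110574 × cos 64.918° ≈ 46874 m, so 3e-06° corresponds to 0.140622 m.
That is 0.140622 m = 14.062 cm.

14 centimetres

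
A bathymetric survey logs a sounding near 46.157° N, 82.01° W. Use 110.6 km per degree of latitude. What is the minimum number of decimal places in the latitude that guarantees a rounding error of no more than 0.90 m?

5 decimal places

One degree of latitude covers 110600 m.
N decimal places → at most half a unit in the last place, 0.5 × 10⁻ᴺ° = 110600/2 × 10⁻ᴺ m.
Need 0.5 × 110600 × 10⁻ᴺ ≤ 0.90 → 10⁻ᴺ ≤ 1.627e-05, so N ≥ 4.79.
At 4 places the error can reach 5.53 m, but 5 places keeps it to 0.553 m.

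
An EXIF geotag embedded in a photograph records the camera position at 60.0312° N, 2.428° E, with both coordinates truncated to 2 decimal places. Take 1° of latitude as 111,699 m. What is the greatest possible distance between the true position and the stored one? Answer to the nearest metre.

1249 metres

Truncating at 2 decimal places can drop up to a full unit in the last place, so each coordinate may be off by as much as 0.01°.
North–south component: 0.01° × 111699 = 1116.99 m.
Longitude error → 0.01 × 111699 × cos 60.0312° = 0.01 × 111699 × 0.4995 ≈ 557.968 m.
The two errors are perpendicular, so the maximum displacement is √(1116.99² + 557.968²) ≈ 1248.6 m.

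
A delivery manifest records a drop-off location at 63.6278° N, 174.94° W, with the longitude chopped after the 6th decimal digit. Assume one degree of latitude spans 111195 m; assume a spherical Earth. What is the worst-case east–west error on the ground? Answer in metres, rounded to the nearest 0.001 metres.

Truncating at 6 decimal places can drop up to a full unit in the last place, so the longitude may be off by as much as 1e-06°.
At latitude 63.6278° a degree of longitude spans 111195 m × cos 63.6278° = 111195 × 0.4442 ≈ 49392.9 m.
Maximum E–W displacement: 1e-06 × 49392.9 = 0.0493929 m.

0.049 metres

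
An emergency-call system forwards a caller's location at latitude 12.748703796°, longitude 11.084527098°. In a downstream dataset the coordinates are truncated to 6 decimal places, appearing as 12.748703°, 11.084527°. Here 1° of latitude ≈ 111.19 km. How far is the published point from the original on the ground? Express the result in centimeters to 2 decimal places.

The latitude changed by +0.000000796° and the longitude by +0.000000098°.
N–S: 0.000000796° × 111190 m/° = 0.0885072 m.
E–W at 12.7487°: 0.000000098° × 111190 × cos 12.7487° = 0.000000098 × 111190 × 0.9753 ≈ 0.010628 m.
Combined displacement = (0.0885072² + 0.010628²)^½ ≈ 0.0891431 m.
That is 0.0891431 m = 8.9143 cm.

8.91 centimeters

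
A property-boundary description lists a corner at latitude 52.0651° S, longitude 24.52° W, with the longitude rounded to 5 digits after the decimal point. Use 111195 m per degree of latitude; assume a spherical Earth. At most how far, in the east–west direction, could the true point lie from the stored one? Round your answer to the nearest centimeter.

34 centimeters

Rounding to 5 decimal places leaves the longitude within ±5e-06° of the true value.
One degree of longitude at 52.0651° is 111195 × cos 52.0651° ≈ 111195 × 0.6148 = 68358.9 m.
So at most 5e-06° × 68358.9 ≈ 0.341794 m east–west.
That is 0.341794 m = 34.179 cm.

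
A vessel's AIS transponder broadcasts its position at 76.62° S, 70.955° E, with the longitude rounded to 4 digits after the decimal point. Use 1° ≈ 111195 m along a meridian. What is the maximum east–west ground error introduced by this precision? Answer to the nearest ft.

Rounding to 4 decimal places leaves the longitude within ±5e-05° of the true value.
Parallels shrink by cos φ, so at 76.62° a degree of longitude is 111195 × 0.2314 ≈ 25731.4 m.
So at most 5e-05° × 25731.4 ≈ 1.28657 m east–west.
Converting: 1.28657 m × 3.2808 ft/m ≈ 4.221 ft.

4 ft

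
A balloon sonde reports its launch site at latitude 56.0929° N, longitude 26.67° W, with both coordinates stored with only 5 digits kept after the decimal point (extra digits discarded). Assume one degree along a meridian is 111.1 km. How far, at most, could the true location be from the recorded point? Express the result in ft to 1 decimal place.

4.2 ft

Truncating at 5 decimal places can drop up to a full unit in the last place, so each coordinate may be off by as much as 1e-05°.
Latitude error → 1e-05 × 111100 = 1.111 m along the meridian.
Longitude error → 1e-05 × 111100 × cos 56.0929° = 1e-05 × 111100 × 0.5578 ≈ 0.619769 m.
The two errors are perpendicular, so the maximum displacement is √(1.111² + 0.619769²) ≈ 1.27218 m.
In feet: 1.27218 m ÷ 0.3048 ≈ 4.1738 ft.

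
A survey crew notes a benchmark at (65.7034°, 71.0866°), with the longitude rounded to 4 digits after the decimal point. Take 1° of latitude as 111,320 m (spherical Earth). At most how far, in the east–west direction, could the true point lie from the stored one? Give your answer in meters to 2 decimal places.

2.29 meters

Rounding to 4 decimal places leaves the longitude within ±5e-05° of the true value.
At latitude 65.7034° a degree of longitude spans 111320 m × cos 65.7034° = 111320 × 0.4115 ≈ 45803.8 m.
East–west error: 5e-05° × 45803.8 m/° ≈ 2.29019 m.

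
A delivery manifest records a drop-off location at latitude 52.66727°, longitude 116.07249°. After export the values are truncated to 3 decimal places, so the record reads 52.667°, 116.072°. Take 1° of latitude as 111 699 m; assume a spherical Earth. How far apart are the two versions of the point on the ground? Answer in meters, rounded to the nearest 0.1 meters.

44.8 meters

The latitude changed by +0.00027° and the longitude by +0.00049°.
North–south shift: 0.00027 × 111699 = 30.1587 m.
E–W at 52.667°: 0.00049° × 111699 × cos 52.667° = 0.00049 × 111699 × 0.6064 ≈ 33.1923 m.
Hypotenuse of the two orthogonal shifts: √(30.1587² + 33.1923²) = 44.8473 m.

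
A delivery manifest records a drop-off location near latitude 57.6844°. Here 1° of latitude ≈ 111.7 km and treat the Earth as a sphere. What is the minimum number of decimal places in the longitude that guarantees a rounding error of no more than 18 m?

At 57.6844° one degree of longitude covers 111700 × cos 57.6844° ≈ 111700 × 0.5346 ≈ 59712.9 m.
N decimal places → at most half a unit in the last place, 0.5 × 10⁻ᴺ° = 59712.9/2 × 10⁻ᴺ m.
Need 0.5 × 59712.9 × 10⁻ᴺ ≤ 18 → 10⁻ᴺ ≤ 6.029e-04, so N ≥ 3.22.
At 3 places the error can reach 29.9 m, but 4 places keeps it to 2.99 m.

4 decimal places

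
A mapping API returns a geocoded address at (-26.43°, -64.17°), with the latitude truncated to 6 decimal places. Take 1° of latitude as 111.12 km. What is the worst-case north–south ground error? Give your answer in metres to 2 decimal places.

0.11 metres

Truncating at 6 decimal places can drop up to a full unit in the last place, so the latitude may be off by as much as 1e-06°.
North–south distance: 1e-06° × 111120 m/° = 0.11112 m.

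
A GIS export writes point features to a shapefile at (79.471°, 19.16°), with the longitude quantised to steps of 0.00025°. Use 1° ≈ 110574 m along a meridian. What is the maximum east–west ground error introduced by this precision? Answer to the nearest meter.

With a 0.00025° grid the true value lies within half a step, ±0.00025°/2 = ±0.000125°, of the stored one.
Parallels shrink by cos φ, so at 79.471° a degree of longitude is 110574 × 0.1827 ≈ 20205.5 m.
East–west error: 0.000125° × 20205.5 m/° ≈ 2.52569 m.

3 meters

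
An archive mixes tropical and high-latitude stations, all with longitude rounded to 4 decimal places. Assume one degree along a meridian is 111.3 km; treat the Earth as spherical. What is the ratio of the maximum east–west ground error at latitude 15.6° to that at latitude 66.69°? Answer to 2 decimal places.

2.43

Rounding to 4 decimal places leaves the longitude within ±5e-05° of the true value.
At 15.6°: 5e-05° × 111300 × cos 15.6° = 5e-05 × 111300 × 0.9632 ≈ 5.36 m.
Error at 66.69° = 5e-05° × 111300 × cos 66.69° ≈ 5.565 × 0.3957 = 2.2021 m.
The ratio reduces to cos 15.6° / cos 66.69° = 0.9632/0.3957 ≈ 2.4340.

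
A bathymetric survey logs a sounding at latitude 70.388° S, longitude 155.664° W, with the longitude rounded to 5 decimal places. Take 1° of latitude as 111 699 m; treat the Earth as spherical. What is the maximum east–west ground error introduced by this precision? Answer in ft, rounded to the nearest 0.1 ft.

0.6 ft

Rounding to 5 decimal places leaves the longitude within ±5e-06° of the true value.
Parallels shrink by cos φ, so at 70.388° a degree of longitude is 111699 × 0.3356 ≈ 37491.6 m.
So at most 5e-06° × 37491.6 ≈ 0.187458 m east–west.
In feet: 0.187458 m ÷ 0.3048 ≈ 0.61502 ft.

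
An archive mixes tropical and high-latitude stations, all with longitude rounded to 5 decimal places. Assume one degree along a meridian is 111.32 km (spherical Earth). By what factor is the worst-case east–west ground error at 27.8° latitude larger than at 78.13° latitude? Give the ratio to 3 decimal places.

Rounding to 5 decimal places leaves the longitude within ±5e-06° of the true value.
At 27.8°: 5e-06° × 111320 × cos 27.8° = 5e-06 × 111320 × 0.8846 ≈ 0.49236 m.
Error at 78.13° = 5e-06° × 111320 × cos 78.13° ≈ 0.5566 × 0.2057 = 0.11449 m.
The ratio reduces to cos 27.8° / cos 78.13° = 0.8846/0.2057 ≈ 4.3005.

4.301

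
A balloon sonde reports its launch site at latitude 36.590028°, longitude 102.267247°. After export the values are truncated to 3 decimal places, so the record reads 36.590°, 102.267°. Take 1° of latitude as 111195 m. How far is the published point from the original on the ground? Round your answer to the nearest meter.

22 meters

The latitude changed by +0.000028° and the longitude by +0.000247°.
N–S: 0.000028° × 111195 m/° = 3.11346 m.
E–W at 36.59°: 0.000247° × 111195 × cos 36.59° = 0.000247 × 111195 × 0.8029 ≈ 22.0524 m.
Combined displacement = (3.11346² + 22.0524²)^½ ≈ 22.2711 m.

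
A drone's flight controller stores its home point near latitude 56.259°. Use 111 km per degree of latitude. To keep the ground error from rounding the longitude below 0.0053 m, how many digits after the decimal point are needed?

7

At 56.259° one degree of longitude covers 111000 × cos 56.259° ≈ 111000 × 0.5554 ≈ 61653.8 m.
N decimal places → at most half a unit in the last place, 0.5 × 10⁻ᴺ° = 61653.8/2 × 10⁻ᴺ m.
Need 0.5 × 61653.8 × 10⁻ᴺ ≤ 0.0053 → 10⁻ᴺ ≤ 1.719e-07, so N ≥ 6.76.
At 6 places the error can reach 0.0308 m, but 7 places keeps it to 0.00308 m.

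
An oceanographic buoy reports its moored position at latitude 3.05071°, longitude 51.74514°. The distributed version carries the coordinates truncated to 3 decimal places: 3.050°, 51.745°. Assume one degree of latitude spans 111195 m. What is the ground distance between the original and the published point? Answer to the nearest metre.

80 metres

Δlat = 3.05071 − 3.050 = +0.00071°; Δlon = 51.74514 − 51.745 = +0.00014°.
North–south shift: 0.00071 × 111195 = 78.9485 m.
East–west at this latitude: 0.00014° × 111195 × cos 3.05° ≈ 0.00014 × 111037 = 15.5452 m.
Distance: √(78.9485² + 15.5452²) ≈ 80.4644 m.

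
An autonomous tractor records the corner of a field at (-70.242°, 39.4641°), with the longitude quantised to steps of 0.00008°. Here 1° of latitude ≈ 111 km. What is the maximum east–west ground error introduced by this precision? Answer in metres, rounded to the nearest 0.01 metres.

With a 0.00008° grid the true value lies within half a step, ±0.00008°/2 = ±4e-05°, of the stored one.
At latitude 70.242° a degree of longitude spans 111000 m × cos 70.242° = 111000 × 0.3380 ≈ 37523.3 m.
East–west error: 4e-05° × 37523.3 m/° ≈ 1.50093 m.

1.50 metres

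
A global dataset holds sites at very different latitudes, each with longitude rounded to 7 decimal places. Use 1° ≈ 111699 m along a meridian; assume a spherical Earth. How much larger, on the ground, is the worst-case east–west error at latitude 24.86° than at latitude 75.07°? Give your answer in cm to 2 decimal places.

0.36 cm

Rounding to 7 decimal places leaves the longitude within ±5e-08° of the true value.
Error at 24.86° = 5e-08° × 111699 × cos 24.86° ≈ 0.0055849 × 0.9073 = 0.0050674 m.
Error at 75.07° = 5e-08° × 111699 × cos 75.07° ≈ 0.0055849 × 0.2576 = 0.0014389 m.
So the lower-latitude error exceeds the higher by 0.0050674 − 0.0014389 = 0.0036285 m.
That is 0.00362854 m = 0.36285 cm.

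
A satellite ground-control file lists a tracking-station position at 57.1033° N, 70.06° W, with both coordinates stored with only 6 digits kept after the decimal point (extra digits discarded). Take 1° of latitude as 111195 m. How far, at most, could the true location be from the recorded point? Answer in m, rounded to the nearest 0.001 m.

0.127 m

Truncating at 6 decimal places can drop up to a full unit in the last place, so each coordinate may be off by as much as 1e-06°.
Latitude error → 1e-06 × 111195 = 0.111195 m along the meridian.
East–west component at 57.1033°: 1e-06° × 111195 × cos 57.1033° ≈ 1e-06 × 60392.9 ≈ 0.0603929 m.
Worst case both components are at the extreme and orthogonal: √(0.111195² + 0.0603929²) ≈ 0.126537 m.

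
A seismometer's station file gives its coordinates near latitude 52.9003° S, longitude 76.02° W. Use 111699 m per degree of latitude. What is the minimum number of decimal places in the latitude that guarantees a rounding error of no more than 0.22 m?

6 decimal places

One degree of latitude covers 111699 m.
N decimal places → at most half a unit in the last place, 0.5 × 10⁻ᴺ° = 111699/2 × 10⁻ᴺ m.
Setting 55849.5 × 10⁻ᴺ ≤ 0.22 gives 10ᴺ ≥ 2.539e+05, i.e. N ≥ 5.40.
At 5 places the error can reach 0.558 m, but 6 places keeps it to 0.0558 m.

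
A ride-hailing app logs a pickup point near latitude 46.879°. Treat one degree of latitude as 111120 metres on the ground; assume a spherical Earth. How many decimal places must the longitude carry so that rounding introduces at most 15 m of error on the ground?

At 46.879° one degree of longitude covers 111120 × cos 46.879° ≈ 111120 × 0.6835 ≈ 75955.1 m.
N decimal places → at most half a unit in the last place, 0.5 × 10⁻ᴺ° = 75955.1/2 × 10⁻ᴺ m.
Need 0.5 × 75955.1 × 10⁻ᴺ ≤ 15 → 10⁻ᴺ ≤ 3.950e-04, so N ≥ 3.40.
So 4 decimal places suffice (3.8 m); 3 would allow up to 38 m.

4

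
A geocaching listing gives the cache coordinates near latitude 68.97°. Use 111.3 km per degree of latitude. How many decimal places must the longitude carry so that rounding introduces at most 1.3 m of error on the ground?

At 68.97° one degree of longitude covers 111300 × cos 68.97° ≈ 111300 × 0.3589 ≈ 39940.8 m.
N decimal places → at most half a unit in the last place, 0.5 × 10⁻ᴺ° = 39940.8/2 × 10⁻ᴺ m.
Setting 19970.4 × 10⁻ᴺ ≤ 1.3 gives 10ᴺ ≥ 1.536e+04, i.e. N ≥ 4.19.
At 4 places the error can reach 2 m, but 5 places keeps it to 0.2 m.

5 decimal places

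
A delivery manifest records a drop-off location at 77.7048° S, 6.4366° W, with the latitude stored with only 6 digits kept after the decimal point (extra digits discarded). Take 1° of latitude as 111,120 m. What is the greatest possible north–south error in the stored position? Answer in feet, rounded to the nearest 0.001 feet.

Truncating at 6 decimal places can drop up to a full unit in the last place, so the latitude may be off by as much as 1e-06°.
Along the meridian that is 1e-06° × 111120 m/° = 0.11112 m.
In feet: 0.11112 m ÷ 0.3048 ≈ 0.36457 ft.

0.365 feet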